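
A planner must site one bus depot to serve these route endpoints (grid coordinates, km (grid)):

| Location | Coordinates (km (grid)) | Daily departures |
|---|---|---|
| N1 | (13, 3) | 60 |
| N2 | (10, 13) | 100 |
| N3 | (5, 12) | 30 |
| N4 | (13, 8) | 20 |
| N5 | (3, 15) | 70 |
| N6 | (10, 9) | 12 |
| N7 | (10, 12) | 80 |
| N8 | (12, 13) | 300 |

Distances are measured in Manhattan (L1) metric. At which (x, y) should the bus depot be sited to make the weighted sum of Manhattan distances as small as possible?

(12, 13)

Manhattan distance separates: Σwᵢ(|x−xᵢ|+|y−yᵢ|) = Σwᵢ|x−xᵢ| + Σwᵢ|y−yᵢ|, so x and y are optimised independently as 1-D weighted medians.
Total weight W = 672; half = 336.
x-coordinate, sorted with cumulative weight:
  x=3 (N5, w=70) cum 70
  x=5 (N3, w=30) cum 100
  x=10 (N2, w=100) cum 200
  x=10 (N6, w=12) cum 212
  x=10 (N7, w=80) cum 292
  x=12 (N8, w=300) cum 592  ← median
  x=13 (N1, w=60) cum 652
  x=13 (N4, w=20) cum 672
⇒ x* = 12
y-coordinate, sorted with cumulative weight:
  y=3 (N1, w=60) cum 60
  y=8 (N4, w=20) cum 80
  y=9 (N6, w=12) cum 92
  y=12 (N3, w=30) cum 122
  y=12 (N7, w=80) cum 202
  y=13 (N2, w=100) cum 302
  y=13 (N8, w=300) cum 602  ← median
  y=15 (N5, w=70) cum 672
⇒ y* = 13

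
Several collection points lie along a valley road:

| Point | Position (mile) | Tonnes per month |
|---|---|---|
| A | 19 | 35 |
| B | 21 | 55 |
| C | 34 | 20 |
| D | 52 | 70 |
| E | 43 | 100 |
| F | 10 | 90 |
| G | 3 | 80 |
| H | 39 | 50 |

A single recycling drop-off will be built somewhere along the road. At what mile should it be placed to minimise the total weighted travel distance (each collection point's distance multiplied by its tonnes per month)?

x = 21

For a sum of weighted absolute distances on a line, the optimum is the weighted median (not the mean). Total weight W = 500; half-weight = 250.
Sort by position and accumulate weight:
  mile 3 (G, w=80) → cum 80
  mile 10 (F, w=90) → cum 170
  mile 19 (A, w=35) → cum 205
  mile 21 (B, w=55) → cum 260  ≥ 250 → median here
  mile 34 (C, w=20) → cum 280
  mile 39 (H, w=50) → cum 330
  mile 43 (E, w=100) → cum 430
  mile 52 (D, w=70) → cum 500
Optimal location: mile 21.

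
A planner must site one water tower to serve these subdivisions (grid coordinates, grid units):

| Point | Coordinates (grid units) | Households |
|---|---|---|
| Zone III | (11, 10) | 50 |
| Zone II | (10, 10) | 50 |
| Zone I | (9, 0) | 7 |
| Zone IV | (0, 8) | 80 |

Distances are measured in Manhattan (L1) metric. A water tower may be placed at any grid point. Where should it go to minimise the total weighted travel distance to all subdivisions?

(10, 10)

Manhattan distance separates: Σwᵢ(|x−xᵢ|+|y−yᵢ|) = Σwᵢ|x−xᵢ| + Σwᵢ|y−yᵢ|, so x and y are optimised independently as 1-D weighted medians.
Total weight W = 187; half = 93.5.
x-coordinate, sorted with cumulative weight:
  x=0 (Zone IV, w=80) cum 80
  x=9 (Zone I, w=7) cum 87
  x=10 (Zone II, w=50) cum 137  ← median
  x=11 (Zone III, w=50) cum 187
⇒ x* = 10
y-coordinate, sorted with cumulative weight:
  y=0 (Zone I, w=7) cum 7
  y=8 (Zone IV, w=80) cum 87
  y=10 (Zone III, w=50) cum 137  ← median
  y=10 (Zone II, w=50) cum 187
⇒ y* = 10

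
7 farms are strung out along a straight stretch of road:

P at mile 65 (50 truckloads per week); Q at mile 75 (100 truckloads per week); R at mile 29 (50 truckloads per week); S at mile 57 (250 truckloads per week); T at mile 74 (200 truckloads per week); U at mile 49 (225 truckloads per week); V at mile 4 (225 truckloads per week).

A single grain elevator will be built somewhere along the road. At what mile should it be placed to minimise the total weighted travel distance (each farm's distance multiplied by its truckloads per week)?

x = 57

For a sum of weighted absolute distances on a line, the optimum is the weighted median (not the mean). Total weight W = 1100; half-weight = 550.
Sort by position and accumulate weight:
  mile 4 (V, w=225) → cum 225
  mile 29 (R, w=50) → cum 275
  mile 49 (U, w=225) → cum 500
  mile 57 (S, w=250) → cum 750  ≥ 550 → median here
  mile 65 (P, w=50) → cum 800
  mile 74 (T, w=200) → cum 1000
  mile 75 (Q, w=100) → cum 1100
Optimal location: mile 57.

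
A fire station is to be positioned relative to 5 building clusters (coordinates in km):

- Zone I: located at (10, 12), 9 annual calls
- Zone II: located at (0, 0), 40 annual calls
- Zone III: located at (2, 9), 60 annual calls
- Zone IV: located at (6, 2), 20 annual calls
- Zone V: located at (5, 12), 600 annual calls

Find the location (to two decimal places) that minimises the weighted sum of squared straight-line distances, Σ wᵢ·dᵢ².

The minimiser of Σwᵢ‖p−pᵢ‖² is the weighted centroid p* = (Σwᵢpᵢ)/(Σwᵢ).
Σwᵢ = 729.
Σwᵢxᵢ = 9·10 + 40·0 + 60·2 + 20·6 + 600·5 = 3330.
Σwᵢyᵢ = 9·12 + 40·0 + 60·9 + 20·2 + 600·12 = 7888.
x* = 3330/729 = 4.57, y* = 7888/729 = 10.82.

(4.57, 10.82)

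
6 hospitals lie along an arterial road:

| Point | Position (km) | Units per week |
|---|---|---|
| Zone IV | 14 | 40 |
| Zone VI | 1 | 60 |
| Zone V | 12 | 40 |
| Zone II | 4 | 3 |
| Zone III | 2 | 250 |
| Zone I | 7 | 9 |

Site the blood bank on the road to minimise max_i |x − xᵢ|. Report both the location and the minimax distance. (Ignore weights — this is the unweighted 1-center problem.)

location 7.5, max distance 6.5

The 1-center on a line is the midpoint of the two extreme points: leftmost at 1, rightmost at 14.
Optimal location = (1 + 14)/2 = 7.5; maximum distance = (14 − 1)/2 = 6.5.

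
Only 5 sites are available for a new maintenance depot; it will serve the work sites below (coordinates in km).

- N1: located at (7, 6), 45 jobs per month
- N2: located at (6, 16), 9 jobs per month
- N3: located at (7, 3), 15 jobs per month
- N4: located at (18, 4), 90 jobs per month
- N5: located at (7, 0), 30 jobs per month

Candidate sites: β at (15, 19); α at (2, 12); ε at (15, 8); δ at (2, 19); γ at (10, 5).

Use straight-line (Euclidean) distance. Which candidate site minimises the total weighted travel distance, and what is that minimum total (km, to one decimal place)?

Total weighted distance at each candidate:
  β (15, 19): total = 3035.8
  α (2, 12): total = 2556.8
  ε (15, 8): total = 1410.4
  δ (2, 19): total = 3486.5
  γ (10, 5): total = 1202.3
Minimum is at γ with total 1202.3 km.

γ, total 1202.3 km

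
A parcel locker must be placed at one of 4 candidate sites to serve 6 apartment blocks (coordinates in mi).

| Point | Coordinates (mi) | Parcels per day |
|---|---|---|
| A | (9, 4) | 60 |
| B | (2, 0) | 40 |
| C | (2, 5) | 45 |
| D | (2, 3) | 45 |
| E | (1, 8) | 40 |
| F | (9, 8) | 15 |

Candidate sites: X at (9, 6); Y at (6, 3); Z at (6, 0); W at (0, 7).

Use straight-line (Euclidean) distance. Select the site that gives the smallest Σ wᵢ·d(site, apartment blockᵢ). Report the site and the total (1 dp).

Total weighted distance at each candidate:
  X (9, 6): total = 1509.5
  Y (6, 3): total = 1141.3
  Z (6, 0): total = 1478.7
  W (0, 7): total = 1381.3
Minimum is at Y with total 1141.3 mi.

Y, total 1141.3 mi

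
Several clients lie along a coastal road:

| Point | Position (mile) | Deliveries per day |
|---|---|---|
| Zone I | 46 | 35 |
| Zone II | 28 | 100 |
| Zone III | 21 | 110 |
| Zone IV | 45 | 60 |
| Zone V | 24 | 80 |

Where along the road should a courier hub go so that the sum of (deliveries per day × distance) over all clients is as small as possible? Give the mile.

For a sum of weighted absolute distances on a line, the optimum is the weighted median (not the mean). Total weight W = 385; half-weight = 192.5.
Sort by position and accumulate weight:
  mile 21 (Zone III, w=110) → cum 110
  mile 24 (Zone V, w=80) → cum 190
  mile 28 (Zone II, w=100) → cum 290  ≥ 192.5 → median here
  mile 45 (Zone IV, w=60) → cum 350
  mile 46 (Zone I, w=35) → cum 385
Optimal location: mile 28.

x = 28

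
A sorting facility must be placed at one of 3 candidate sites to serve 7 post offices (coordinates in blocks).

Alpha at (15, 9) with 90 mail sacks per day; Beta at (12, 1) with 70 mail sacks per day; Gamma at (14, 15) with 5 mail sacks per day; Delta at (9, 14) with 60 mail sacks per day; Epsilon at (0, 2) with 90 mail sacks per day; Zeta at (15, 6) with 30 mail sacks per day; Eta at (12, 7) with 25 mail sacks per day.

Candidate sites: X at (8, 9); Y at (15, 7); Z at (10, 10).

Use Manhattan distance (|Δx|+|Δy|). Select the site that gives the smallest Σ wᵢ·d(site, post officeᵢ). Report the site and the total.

Y, total 3540 blocks

Total weighted distance at each candidate:
  X (8, 9): total = 3690
  Y (15, 7): total = 3540
  Z (10, 10): total = 3670
Minimum is at Y with total 3540 blocks.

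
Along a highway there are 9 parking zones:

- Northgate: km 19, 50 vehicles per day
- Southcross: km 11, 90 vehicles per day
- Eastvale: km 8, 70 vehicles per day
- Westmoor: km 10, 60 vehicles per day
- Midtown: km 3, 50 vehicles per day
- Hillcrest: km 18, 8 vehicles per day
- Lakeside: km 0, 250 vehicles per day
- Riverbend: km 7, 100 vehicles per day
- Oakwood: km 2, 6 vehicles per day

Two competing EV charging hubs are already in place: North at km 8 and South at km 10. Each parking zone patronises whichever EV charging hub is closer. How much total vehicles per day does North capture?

476

The indifferent point is the midpoint (8+10)/2 = 9; parking zones left of it (closer to North at 8) go to North, those right go to South.
  Lakeside at 0 (w=250) → North
  Oakwood at 2 (w=6) → North
  Midtown at 3 (w=50) → North
  Riverbend at 7 (w=100) → North
  Eastvale at 8 (w=70) → North
  Westmoor at 10 (w=60) → South
  Southcross at 11 (w=90) → South
  Hillcrest at 18 (w=8) → South
  Northgate at 19 (w=50) → South
North captures 476; South captures 208.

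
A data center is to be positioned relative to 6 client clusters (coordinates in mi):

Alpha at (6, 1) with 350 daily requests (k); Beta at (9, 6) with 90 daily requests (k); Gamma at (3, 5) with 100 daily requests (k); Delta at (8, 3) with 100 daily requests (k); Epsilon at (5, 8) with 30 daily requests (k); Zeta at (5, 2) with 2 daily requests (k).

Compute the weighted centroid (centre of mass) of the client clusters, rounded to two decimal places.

(6.21, 2.88)

The minimiser of Σwᵢ‖p−pᵢ‖² is the weighted centroid p* = (Σwᵢpᵢ)/(Σwᵢ).
Σwᵢ = 672.
Σwᵢxᵢ = 350·6 + 90·9 + 100·3 + 100·8 + 30·5 + 2·5 = 4170.
Σwᵢyᵢ = 350·1 + 90·6 + 100·5 + 100·3 + 30·8 + 2·2 = 1934.
x* = 4170/672 = 6.21, y* = 1934/672 = 2.88.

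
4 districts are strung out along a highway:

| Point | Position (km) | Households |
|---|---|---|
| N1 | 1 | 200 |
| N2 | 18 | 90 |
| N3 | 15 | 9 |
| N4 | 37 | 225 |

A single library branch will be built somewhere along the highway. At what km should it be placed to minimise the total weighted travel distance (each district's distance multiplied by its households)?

For a sum of weighted absolute distances on a line, the optimum is the weighted median (not the mean). Total weight W = 524; half-weight = 262.
Sort by position and accumulate weight:
  km 1 (N1, w=200) → cum 200
  km 15 (N3, w=9) → cum 209
  km 18 (N2, w=90) → cum 299  ≥ 262 → median here
  km 37 (N4, w=225) → cum 524
Optimal location: km 18.

x = 18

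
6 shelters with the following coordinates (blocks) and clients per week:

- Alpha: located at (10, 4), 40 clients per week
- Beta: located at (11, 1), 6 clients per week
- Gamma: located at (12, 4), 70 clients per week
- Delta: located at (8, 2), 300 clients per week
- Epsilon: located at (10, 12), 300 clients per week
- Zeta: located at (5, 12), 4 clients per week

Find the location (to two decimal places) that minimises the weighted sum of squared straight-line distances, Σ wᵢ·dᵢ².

(9.34, 6.52)

The minimiser of Σwᵢ‖p−pᵢ‖² is the weighted centroid p* = (Σwᵢpᵢ)/(Σwᵢ).
Σwᵢ = 720.
Σwᵢxᵢ = 40·10 + 6·11 + 70·12 + 300·8 + 300·10 + 4·5 = 6726.
Σwᵢyᵢ = 40·4 + 6·1 + 70·4 + 300·2 + 300·12 + 4·12 = 4694.
x* = 6726/720 = 9.34, y* = 4694/720 = 6.52.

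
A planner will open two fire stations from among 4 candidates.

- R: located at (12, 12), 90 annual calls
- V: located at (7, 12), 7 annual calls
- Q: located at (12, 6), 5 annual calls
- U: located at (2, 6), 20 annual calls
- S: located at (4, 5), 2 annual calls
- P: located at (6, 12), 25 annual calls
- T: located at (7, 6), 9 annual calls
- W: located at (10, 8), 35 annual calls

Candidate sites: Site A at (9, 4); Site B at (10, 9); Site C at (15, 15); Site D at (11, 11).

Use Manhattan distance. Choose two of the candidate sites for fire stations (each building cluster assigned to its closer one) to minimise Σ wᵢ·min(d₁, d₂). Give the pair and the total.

Evaluate every pair (each demand assigned to the nearer of the two):
  {Site B, Site D}: total = 719
  {Site A, Site D}: total = 758
  {Site C, Site D}: total = 922
  {Site A, Site B}: total = 955
  {Site B, Site C}: total = 1021
  {Site A, Site C}: total = 1313
Best pair: {Site B, Site D} with total 719.

{Site B, Site D}, total 719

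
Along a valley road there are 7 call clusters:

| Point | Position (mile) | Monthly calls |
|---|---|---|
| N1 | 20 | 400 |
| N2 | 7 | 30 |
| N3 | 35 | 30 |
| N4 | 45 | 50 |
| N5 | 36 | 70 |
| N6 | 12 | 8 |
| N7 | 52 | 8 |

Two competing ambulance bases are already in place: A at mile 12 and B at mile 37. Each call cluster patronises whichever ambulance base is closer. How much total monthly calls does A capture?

The indifferent point is the midpoint (12+37)/2 = 24.5; call clusters left of it (closer to A at 12) go to A, those right go to B.
  N2 at 7 (w=30) → A
  N6 at 12 (w=8) → A
  N1 at 20 (w=400) → A
  N3 at 35 (w=30) → B
  N5 at 36 (w=70) → B
  N4 at 45 (w=50) → B
  N7 at 52 (w=8) → B
A captures 438; B captures 158.

438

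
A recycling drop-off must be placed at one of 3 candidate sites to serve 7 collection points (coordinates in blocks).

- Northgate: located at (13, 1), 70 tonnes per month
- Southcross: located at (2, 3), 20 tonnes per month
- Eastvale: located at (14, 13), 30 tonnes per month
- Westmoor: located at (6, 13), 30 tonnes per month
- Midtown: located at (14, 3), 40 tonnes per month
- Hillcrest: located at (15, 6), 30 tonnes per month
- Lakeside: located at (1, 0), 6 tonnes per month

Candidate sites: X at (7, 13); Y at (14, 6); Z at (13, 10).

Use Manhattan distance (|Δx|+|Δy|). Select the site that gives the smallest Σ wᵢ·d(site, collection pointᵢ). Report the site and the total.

Total weighted distance at each candidate:
  X (7, 13): total = 3044
  Y (14, 6): total = 1644
  Z (13, 10): total = 2042
Minimum is at Y with total 1644 blocks.

Y, total 1644 blocks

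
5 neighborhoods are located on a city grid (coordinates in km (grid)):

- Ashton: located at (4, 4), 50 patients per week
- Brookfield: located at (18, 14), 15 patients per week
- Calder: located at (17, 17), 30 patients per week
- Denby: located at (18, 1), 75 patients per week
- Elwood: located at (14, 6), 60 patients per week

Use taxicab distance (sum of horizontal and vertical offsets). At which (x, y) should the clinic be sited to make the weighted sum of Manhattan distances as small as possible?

(17, 4)

Manhattan distance separates: Σwᵢ(|x−xᵢ|+|y−yᵢ|) = Σwᵢ|x−xᵢ| + Σwᵢ|y−yᵢ|, so x and y are optimised independently as 1-D weighted medians.
Total weight W = 230; half = 115.
x-coordinate, sorted with cumulative weight:
  x=4 (Ashton, w=50) cum 50
  x=14 (Elwood, w=60) cum 110
  x=17 (Calder, w=30) cum 140  ← median
  x=18 (Brookfield, w=15) cum 155
  x=18 (Denby, w=75) cum 230
⇒ x* = 17
y-coordinate, sorted with cumulative weight:
  y=1 (Denby, w=75) cum 75
  y=4 (Ashton, w=50) cum 125  ← median
  y=6 (Elwood, w=60) cum 185
  y=14 (Brookfield, w=15) cum 200
  y=17 (Calder, w=30) cum 230
⇒ y* = 4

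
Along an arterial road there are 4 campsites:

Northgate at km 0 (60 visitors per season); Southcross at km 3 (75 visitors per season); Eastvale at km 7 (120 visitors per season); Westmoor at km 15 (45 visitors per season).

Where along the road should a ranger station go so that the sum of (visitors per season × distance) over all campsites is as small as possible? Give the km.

x = 7

For a sum of weighted absolute distances on a line, the optimum is the weighted median (not the mean). Total weight W = 300; half-weight = 150.
Sort by position and accumulate weight:
  km 0 (Northgate, w=60) → cum 60
  km 3 (Southcross, w=75) → cum 135
  km 7 (Eastvale, w=120) → cum 255  ≥ 150 → median here
  km 15 (Westmoor, w=45) → cum 300
Optimal location: km 7.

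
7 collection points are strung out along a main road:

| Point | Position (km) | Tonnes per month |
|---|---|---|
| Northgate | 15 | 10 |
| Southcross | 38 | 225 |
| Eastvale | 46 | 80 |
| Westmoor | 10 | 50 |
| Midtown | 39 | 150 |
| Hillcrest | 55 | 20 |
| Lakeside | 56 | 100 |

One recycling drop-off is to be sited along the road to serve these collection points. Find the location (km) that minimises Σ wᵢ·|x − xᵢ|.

For a sum of weighted absolute distances on a line, the optimum is the weighted median (not the mean). Total weight W = 635; half-weight = 317.5.
Sort by position and accumulate weight:
  km 10 (Westmoor, w=50) → cum 50
  km 15 (Northgate, w=10) → cum 60
  km 38 (Southcross, w=225) → cum 285
  km 39 (Midtown, w=150) → cum 435  ≥ 317.5 → median here
  km 46 (Eastvale, w=80) → cum 515
  km 55 (Hillcrest, w=20) → cum 535
  km 56 (Lakeside, w=100) → cum 635
Optimal location: km 39.

x = 39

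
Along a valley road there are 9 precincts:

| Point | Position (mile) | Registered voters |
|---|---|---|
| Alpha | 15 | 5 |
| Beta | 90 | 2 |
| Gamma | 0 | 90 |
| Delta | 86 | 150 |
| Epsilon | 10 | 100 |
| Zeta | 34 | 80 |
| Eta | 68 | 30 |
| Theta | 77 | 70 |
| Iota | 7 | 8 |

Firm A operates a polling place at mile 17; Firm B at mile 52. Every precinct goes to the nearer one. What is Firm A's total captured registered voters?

283

The indifferent point is the midpoint (17+52)/2 = 34.5; precincts left of it (closer to Firm A at 17) go to Firm A, those right go to Firm B.
  Gamma at 0 (w=90) → Firm A
  Iota at 7 (w=8) → Firm A
  Epsilon at 10 (w=100) → Firm A
  Alpha at 15 (w=5) → Firm A
  Zeta at 34 (w=80) → Firm A
  Eta at 68 (w=30) → Firm B
  Theta at 77 (w=70) → Firm B
  Delta at 86 (w=150) → Firm B
  Beta at 90 (w=2) → Firm B
Firm A captures 283; Firm B captures 252.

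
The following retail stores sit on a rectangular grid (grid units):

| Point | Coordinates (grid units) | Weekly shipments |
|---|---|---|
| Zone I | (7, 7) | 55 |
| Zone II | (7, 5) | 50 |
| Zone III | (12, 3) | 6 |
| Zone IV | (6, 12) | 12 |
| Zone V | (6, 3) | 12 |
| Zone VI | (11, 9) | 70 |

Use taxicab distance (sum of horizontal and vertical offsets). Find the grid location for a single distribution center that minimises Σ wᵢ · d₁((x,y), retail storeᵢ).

Manhattan distance separates: Σwᵢ(|x−xᵢ|+|y−yᵢ|) = Σwᵢ|x−xᵢ| + Σwᵢ|y−yᵢ|, so x and y are optimised independently as 1-D weighted medians.
Total weight W = 205; half = 102.5.
x-coordinate, sorted with cumulative weight:
  x=6 (Zone IV, w=12) cum 12
  x=6 (Zone V, w=12) cum 24
  x=7 (Zone I, w=55) cum 79
  x=7 (Zone II, w=50) cum 129  ← median
  x=11 (Zone VI, w=70) cum 199
  x=12 (Zone III, w=6) cum 205
⇒ x* = 7
y-coordinate, sorted with cumulative weight:
  y=3 (Zone III, w=6) cum 6
  y=3 (Zone V, w=12) cum 18
  y=5 (Zone II, w=50) cum 68
  y=7 (Zone I, w=55) cum 123  ← median
  y=9 (Zone VI, w=70) cum 193
  y=12 (Zone IV, w=12) cum 205
⇒ y* = 7

(7, 7)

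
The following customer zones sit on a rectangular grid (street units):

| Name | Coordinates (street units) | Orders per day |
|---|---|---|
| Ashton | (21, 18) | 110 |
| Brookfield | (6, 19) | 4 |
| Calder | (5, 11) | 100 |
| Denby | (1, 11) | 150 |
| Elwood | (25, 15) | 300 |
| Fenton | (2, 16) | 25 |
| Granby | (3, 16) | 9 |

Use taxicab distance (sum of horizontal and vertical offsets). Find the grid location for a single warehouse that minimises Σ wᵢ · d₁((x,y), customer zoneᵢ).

Manhattan distance separates: Σwᵢ(|x−xᵢ|+|y−yᵢ|) = Σwᵢ|x−xᵢ| + Σwᵢ|y−yᵢ|, so x and y are optimised independently as 1-D weighted medians.
Total weight W = 698; half = 349.
x-coordinate, sorted with cumulative weight:
  x=1 (Denby, w=150) cum 150
  x=2 (Fenton, w=25) cum 175
  x=3 (Granby, w=9) cum 184
  x=5 (Calder, w=100) cum 284
  x=6 (Brookfield, w=4) cum 288
  x=21 (Ashton, w=110) cum 398  ← median
  x=25 (Elwood, w=300) cum 698
⇒ x* = 21
y-coordinate, sorted with cumulative weight:
  y=11 (Calder, w=100) cum 100
  y=11 (Denby, w=150) cum 250
  y=15 (Elwood, w=300) cum 550  ← median
  y=16 (Fenton, w=25) cum 575
  y=16 (Granby, w=9) cum 584
  y=18 (Ashton, w=110) cum 694
  y=19 (Brookfield, w=4) cum 698
⇒ y* = 15

(21, 15)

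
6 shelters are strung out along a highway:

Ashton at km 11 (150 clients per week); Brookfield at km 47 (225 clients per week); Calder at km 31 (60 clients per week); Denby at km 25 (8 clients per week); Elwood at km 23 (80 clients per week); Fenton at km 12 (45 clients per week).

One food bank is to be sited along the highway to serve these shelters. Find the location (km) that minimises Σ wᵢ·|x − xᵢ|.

For a sum of weighted absolute distances on a line, the optimum is the weighted median (not the mean). Total weight W = 568; half-weight = 284.
Sort by position and accumulate weight:
  km 11 (Ashton, w=150) → cum 150
  km 12 (Fenton, w=45) → cum 195
  km 23 (Elwood, w=80) → cum 275
  km 25 (Denby, w=8) → cum 283
  km 31 (Calder, w=60) → cum 343  ≥ 284 → median here
  km 47 (Brookfield, w=225) → cum 568
Optimal location: km 31.

x = 31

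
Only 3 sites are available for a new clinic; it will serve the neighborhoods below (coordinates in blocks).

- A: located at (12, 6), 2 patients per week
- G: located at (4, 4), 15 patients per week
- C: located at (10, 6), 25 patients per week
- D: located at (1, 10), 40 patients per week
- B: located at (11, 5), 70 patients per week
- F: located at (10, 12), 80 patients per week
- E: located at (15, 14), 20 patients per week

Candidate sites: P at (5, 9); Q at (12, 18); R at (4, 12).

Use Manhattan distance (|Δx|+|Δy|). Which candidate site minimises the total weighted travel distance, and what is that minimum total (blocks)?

P, total 2150 blocks

Total weighted distance at each candidate:
  P (5, 9): total = 2150
  Q (12, 18): total = 3224
  R (4, 12): total = 2368
Minimum is at P with total 2150 blocks.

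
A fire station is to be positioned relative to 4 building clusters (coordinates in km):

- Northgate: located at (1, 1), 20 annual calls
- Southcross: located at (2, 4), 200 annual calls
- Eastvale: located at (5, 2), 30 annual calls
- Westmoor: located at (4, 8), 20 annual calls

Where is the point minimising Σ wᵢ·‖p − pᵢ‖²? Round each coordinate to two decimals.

(2.41, 3.85)

The minimiser of Σwᵢ‖p−pᵢ‖² is the weighted centroid p* = (Σwᵢpᵢ)/(Σwᵢ).
Σwᵢ = 270.
Σwᵢxᵢ = 20·1 + 200·2 + 30·5 + 20·4 = 650.
Σwᵢyᵢ = 20·1 + 200·4 + 30·2 + 20·8 = 1040.
x* = 650/270 = 2.41, y* = 1040/270 = 3.85.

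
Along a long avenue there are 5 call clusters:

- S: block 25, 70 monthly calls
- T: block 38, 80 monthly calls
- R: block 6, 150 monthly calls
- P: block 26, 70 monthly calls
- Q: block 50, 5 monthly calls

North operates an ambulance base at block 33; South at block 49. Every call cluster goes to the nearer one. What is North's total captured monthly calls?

370

The indifferent point is the midpoint (33+49)/2 = 41; call clusters left of it (closer to North at 33) go to North, those right go to South.
  R at 6 (w=150) → North
  S at 25 (w=70) → North
  P at 26 (w=70) → North
  T at 38 (w=80) → North
  Q at 50 (w=5) → South
North captures 370; South captures 5.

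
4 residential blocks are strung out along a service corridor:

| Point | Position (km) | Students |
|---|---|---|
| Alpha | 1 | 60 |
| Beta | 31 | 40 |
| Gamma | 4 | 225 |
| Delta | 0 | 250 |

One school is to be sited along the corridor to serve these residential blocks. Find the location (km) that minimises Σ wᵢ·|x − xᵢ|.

x = 1

For a sum of weighted absolute distances on a line, the optimum is the weighted median (not the mean). Total weight W = 575; half-weight = 287.5.
Sort by position and accumulate weight:
  km 0 (Delta, w=250) → cum 250
  km 1 (Alpha, w=60) → cum 310  ≥ 287.5 → median here
  km 4 (Gamma, w=225) → cum 535
  km 31 (Beta, w=40) → cum 575
Optimal location: km 1.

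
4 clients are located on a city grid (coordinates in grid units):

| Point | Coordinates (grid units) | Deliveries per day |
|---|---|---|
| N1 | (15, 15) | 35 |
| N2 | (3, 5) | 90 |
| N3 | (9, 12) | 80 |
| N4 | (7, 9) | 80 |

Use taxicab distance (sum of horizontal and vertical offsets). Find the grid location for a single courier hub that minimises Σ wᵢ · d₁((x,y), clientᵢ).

(7, 9)

Manhattan distance separates: Σwᵢ(|x−xᵢ|+|y−yᵢ|) = Σwᵢ|x−xᵢ| + Σwᵢ|y−yᵢ|, so x and y are optimised independently as 1-D weighted medians.
Total weight W = 285; half = 142.5.
x-coordinate, sorted with cumulative weight:
  x=3 (N2, w=90) cum 90
  x=7 (N4, w=80) cum 170  ← median
  x=9 (N3, w=80) cum 250
  x=15 (N1, w=35) cum 285
⇒ x* = 7
y-coordinate, sorted with cumulative weight:
  y=5 (N2, w=90) cum 90
  y=9 (N4, w=80) cum 170  ← median
  y=12 (N3, w=80) cum 250
  y=15 (N1, w=35) cum 285
⇒ y* = 9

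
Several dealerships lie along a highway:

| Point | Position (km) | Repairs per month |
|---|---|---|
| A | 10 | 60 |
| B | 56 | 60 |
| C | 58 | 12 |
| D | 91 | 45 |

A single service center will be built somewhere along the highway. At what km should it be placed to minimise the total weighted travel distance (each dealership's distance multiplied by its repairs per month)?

For a sum of weighted absolute distances on a line, the optimum is the weighted median (not the mean). Total weight W = 177; half-weight = 88.5.
Sort by position and accumulate weight:
  km 10 (A, w=60) → cum 60
  km 56 (B, w=60) → cum 120  ≥ 88.5 → median here
  km 58 (C, w=12) → cum 132
  km 91 (D, w=45) → cum 177
Optimal location: km 56.

x = 56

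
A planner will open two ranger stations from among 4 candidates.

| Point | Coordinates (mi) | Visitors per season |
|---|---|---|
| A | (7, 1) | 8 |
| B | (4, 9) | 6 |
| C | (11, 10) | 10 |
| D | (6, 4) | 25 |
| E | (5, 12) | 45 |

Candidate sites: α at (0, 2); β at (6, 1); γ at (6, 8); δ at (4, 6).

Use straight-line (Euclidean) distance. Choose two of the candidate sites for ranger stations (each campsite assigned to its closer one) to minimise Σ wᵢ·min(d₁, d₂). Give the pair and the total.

{β, γ}, total 335.8

Evaluate every pair (each demand assigned to the nearer of the two):
  {β, γ}: total = 335.8
  {γ, δ}: total = 370.2
  {α, γ}: total = 409.4
  {β, δ}: total = 451.1
  {α, δ}: total = 489.7
  {α, β}: total = 731.4
Best pair: {β, γ} with total 335.8.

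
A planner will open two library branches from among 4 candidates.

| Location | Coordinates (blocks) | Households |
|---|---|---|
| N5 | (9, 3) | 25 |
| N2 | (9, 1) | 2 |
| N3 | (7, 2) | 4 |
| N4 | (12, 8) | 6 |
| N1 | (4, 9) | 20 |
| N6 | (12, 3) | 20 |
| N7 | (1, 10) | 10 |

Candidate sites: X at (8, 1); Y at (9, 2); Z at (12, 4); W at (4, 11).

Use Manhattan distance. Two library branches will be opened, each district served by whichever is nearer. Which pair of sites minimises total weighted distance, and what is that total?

{Y, W}, total 249

Evaluate every pair (each demand assigned to the nearer of the two):
  {Y, W}: total = 249
  {Z, W}: total = 264
  {X, W}: total = 351
  {Y, Z}: total = 479
  {X, Z}: total = 529
  {X, Y}: total = 569
Best pair: {Y, W} with total 249.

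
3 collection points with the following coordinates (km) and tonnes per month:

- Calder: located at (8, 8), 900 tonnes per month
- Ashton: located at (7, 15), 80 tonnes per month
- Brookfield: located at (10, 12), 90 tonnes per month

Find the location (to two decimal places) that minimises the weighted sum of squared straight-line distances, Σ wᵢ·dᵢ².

(8.09, 8.86)

The minimiser of Σwᵢ‖p−pᵢ‖² is the weighted centroid p* = (Σwᵢpᵢ)/(Σwᵢ).
Σwᵢ = 1070.
Σwᵢxᵢ = 900·8 + 80·7 + 90·10 = 8660.
Σwᵢyᵢ = 900·8 + 80·15 + 90·12 = 9480.
x* = 8660/1070 = 8.09, y* = 9480/1070 = 8.86.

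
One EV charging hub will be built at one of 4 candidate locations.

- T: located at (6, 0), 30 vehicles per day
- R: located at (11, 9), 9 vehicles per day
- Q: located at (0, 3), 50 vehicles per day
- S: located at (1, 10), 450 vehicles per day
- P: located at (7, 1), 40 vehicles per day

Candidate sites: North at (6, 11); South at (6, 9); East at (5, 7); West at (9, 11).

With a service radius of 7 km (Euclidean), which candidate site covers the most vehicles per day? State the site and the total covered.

Coverage radius r = 7 km; a point is covered iff (Δx)²+(Δy)² ≤ 7² = 49.
  North (6, 11): covers {R, S} → 459
  South (6, 9): covers {R, S} → 459
  East (5, 7): covers {R, Q, S, P} → 549
  West (9, 11): covers {R} → 9
Maximum coverage at East: 549 vehicles per day.

East, covering 549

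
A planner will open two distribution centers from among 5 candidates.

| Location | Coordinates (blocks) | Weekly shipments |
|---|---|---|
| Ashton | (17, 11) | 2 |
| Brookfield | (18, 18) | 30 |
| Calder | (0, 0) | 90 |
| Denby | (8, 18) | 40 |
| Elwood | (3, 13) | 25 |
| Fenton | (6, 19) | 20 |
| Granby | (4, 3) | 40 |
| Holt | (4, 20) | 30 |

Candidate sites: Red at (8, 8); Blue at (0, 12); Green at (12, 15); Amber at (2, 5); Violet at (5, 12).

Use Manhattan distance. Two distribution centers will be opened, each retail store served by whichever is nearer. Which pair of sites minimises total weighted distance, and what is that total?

{Green, Amber}, total 2173

Evaluate every pair (each demand assigned to the nearer of the two):
  {Green, Amber}: total = 2173
  {Amber, Violet}: total = 2251
  {Red, Amber}: total = 2779
  {Blue, Amber}: total = 2826
  {Blue, Green}: total = 2828
  {Blue, Violet}: total = 2941
  {Green, Violet}: total = 3003
  {Red, Blue}: total = 3184
  {Red, Green}: total = 3208
  {Red, Violet}: total = 3259
Best pair: {Green, Amber} with total 2173.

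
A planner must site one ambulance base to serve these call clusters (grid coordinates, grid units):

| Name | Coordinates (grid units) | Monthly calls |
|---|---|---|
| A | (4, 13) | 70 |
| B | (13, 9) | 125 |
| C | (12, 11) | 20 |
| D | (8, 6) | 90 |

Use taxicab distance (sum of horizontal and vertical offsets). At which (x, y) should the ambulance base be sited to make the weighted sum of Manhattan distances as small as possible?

(8, 9)

Manhattan distance separates: Σwᵢ(|x−xᵢ|+|y−yᵢ|) = Σwᵢ|x−xᵢ| + Σwᵢ|y−yᵢ|, so x and y are optimised independently as 1-D weighted medians.
Total weight W = 305; half = 152.5.
x-coordinate, sorted with cumulative weight:
  x=4 (A, w=70) cum 70
  x=8 (D, w=90) cum 160  ← median
  x=12 (C, w=20) cum 180
  x=13 (B, w=125) cum 305
⇒ x* = 8
y-coordinate, sorted with cumulative weight:
  y=6 (D, w=90) cum 90
  y=9 (B, w=125) cum 215  ← median
  y=11 (C, w=20) cum 235
  y=13 (A, w=70) cum 305
⇒ y* = 9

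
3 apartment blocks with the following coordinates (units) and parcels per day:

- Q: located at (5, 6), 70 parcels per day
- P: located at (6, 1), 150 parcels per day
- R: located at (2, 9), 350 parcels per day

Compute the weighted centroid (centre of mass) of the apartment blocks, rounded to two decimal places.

The minimiser of Σwᵢ‖p−pᵢ‖² is the weighted centroid p* = (Σwᵢpᵢ)/(Σwᵢ).
Σwᵢ = 570.
Σwᵢxᵢ = 70·5 + 150·6 + 350·2 = 1950.
Σwᵢyᵢ = 70·6 + 150·1 + 350·9 = 3720.
x* = 1950/570 = 3.42, y* = 3720/570 = 6.53.

(3.42, 6.53)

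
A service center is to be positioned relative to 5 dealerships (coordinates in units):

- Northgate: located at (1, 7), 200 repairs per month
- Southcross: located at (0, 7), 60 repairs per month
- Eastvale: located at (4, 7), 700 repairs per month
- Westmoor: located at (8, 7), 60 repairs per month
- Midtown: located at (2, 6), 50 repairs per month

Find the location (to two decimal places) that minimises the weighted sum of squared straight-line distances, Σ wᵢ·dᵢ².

(3.35, 6.95)

The minimiser of Σwᵢ‖p−pᵢ‖² is the weighted centroid p* = (Σwᵢpᵢ)/(Σwᵢ).
Σwᵢ = 1070.
Σwᵢxᵢ = 200·1 + 60·0 + 700·4 + 60·8 + 50·2 = 3580.
Σwᵢyᵢ = 200·7 + 60·7 + 700·7 + 60·7 + 50·6 = 7440.
x* = 3580/1070 = 3.35, y* = 7440/1070 = 6.95.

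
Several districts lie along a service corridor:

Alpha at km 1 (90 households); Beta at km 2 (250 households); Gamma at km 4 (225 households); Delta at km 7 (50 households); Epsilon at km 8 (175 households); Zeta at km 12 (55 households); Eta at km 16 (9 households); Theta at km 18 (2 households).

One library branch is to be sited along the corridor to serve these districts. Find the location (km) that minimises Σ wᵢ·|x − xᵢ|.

x = 4

For a sum of weighted absolute distances on a line, the optimum is the weighted median (not the mean). Total weight W = 856; half-weight = 428.
Sort by position and accumulate weight:
  km 1 (Alpha, w=90) → cum 90
  km 2 (Beta, w=250) → cum 340
  km 4 (Gamma, w=225) → cum 565  ≥ 428 → median here
  km 7 (Delta, w=50) → cum 615
  km 8 (Epsilon, w=175) → cum 790
  km 12 (Zeta, w=55) → cum 845
  km 16 (Eta, w=9) → cum 854
  km 18 (Theta, w=2) → cum 856
Optimal location: km 4.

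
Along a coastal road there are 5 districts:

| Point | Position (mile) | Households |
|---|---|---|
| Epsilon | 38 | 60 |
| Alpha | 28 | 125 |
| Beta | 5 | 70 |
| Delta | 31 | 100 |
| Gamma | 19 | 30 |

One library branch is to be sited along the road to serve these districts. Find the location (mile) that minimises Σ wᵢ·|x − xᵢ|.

x = 28

For a sum of weighted absolute distances on a line, the optimum is the weighted median (not the mean). Total weight W = 385; half-weight = 192.5.
Sort by position and accumulate weight:
  mile 5 (Beta, w=70) → cum 70
  mile 19 (Gamma, w=30) → cum 100
  mile 28 (Alpha, w=125) → cum 225  ≥ 192.5 → median here
  mile 31 (Delta, w=100) → cum 325
  mile 38 (Epsilon, w=60) → cum 385
Optimal location: mile 28.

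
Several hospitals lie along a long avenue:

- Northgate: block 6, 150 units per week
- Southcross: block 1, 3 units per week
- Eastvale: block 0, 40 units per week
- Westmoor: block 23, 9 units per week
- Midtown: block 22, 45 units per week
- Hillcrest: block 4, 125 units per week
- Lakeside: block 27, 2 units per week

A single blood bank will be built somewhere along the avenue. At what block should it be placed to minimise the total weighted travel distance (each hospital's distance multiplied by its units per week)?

For a sum of weighted absolute distances on a line, the optimum is the weighted median (not the mean). Total weight W = 374; half-weight = 187.
Sort by position and accumulate weight:
  block 0 (Eastvale, w=40) → cum 40
  block 1 (Southcross, w=3) → cum 43
  block 4 (Hillcrest, w=125) → cum 168
  block 6 (Northgate, w=150) → cum 318  ≥ 187 → median here
  block 22 (Midtown, w=45) → cum 363
  block 23 (Westmoor, w=9) → cum 372
  block 27 (Lakeside, w=2) → cum 374
Optimal location: block 6.

x = 6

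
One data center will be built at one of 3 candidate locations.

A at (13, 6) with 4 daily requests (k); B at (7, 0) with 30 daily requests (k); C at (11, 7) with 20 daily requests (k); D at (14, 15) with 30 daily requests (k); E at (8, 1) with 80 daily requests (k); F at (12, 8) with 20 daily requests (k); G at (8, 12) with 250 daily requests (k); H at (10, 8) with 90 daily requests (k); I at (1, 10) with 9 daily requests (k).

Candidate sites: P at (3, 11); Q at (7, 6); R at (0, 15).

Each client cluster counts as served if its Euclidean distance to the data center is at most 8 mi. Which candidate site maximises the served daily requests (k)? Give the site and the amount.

Q, covering 503

Coverage radius r = 8 mi; a point is covered iff (Δx)²+(Δy)² ≤ 8² = 64.
  P (3, 11): covers {G, H, I} → 349
  Q (7, 6): covers {A, B, C, E, F, G, H, I} → 503
  R (0, 15): covers {I} → 9
Maximum coverage at Q: 503 daily requests (k).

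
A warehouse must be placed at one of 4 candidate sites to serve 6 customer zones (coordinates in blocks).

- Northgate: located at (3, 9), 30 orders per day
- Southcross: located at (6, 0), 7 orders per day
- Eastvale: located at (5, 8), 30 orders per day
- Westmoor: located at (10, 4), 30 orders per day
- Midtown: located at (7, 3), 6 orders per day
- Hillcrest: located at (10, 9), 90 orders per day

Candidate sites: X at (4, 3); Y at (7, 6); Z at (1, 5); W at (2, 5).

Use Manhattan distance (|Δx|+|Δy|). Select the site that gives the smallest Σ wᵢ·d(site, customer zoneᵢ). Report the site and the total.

Y, total 1087 blocks

Total weighted distance at each candidate:
  X (4, 3): total = 1733
  Y (7, 6): total = 1087
  Z (1, 5): total = 1978
  W (2, 5): total = 1785
Minimum is at Y with total 1087 blocks.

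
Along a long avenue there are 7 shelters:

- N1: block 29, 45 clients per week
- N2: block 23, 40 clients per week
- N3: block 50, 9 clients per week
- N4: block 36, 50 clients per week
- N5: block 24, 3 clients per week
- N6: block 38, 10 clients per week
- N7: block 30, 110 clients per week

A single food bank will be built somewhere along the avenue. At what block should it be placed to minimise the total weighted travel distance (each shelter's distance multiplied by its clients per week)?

x = 30

For a sum of weighted absolute distances on a line, the optimum is the weighted median (not the mean). Total weight W = 267; half-weight = 133.5.
Sort by position and accumulate weight:
  block 23 (N2, w=40) → cum 40
  block 24 (N5, w=3) → cum 43
  block 29 (N1, w=45) → cum 88
  block 30 (N7, w=110) → cum 198  ≥ 133.5 → median here
  block 36 (N4, w=50) → cum 248
  block 38 (N6, w=10) → cum 258
  block 50 (N3, w=9) → cum 267
Optimal location: block 30.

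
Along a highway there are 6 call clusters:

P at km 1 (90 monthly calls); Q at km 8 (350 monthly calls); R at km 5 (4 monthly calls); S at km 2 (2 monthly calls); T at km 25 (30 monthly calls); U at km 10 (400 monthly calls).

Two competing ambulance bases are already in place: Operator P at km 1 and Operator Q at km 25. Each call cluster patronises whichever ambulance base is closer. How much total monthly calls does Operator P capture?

The indifferent point is the midpoint (1+25)/2 = 13; call clusters left of it (closer to Operator P at 1) go to Operator P, those right go to Operator Q.
  P at 1 (w=90) → Operator P
  S at 2 (w=2) → Operator P
  R at 5 (w=4) → Operator P
  Q at 8 (w=350) → Operator P
  U at 10 (w=400) → Operator P
  T at 25 (w=30) → Operator Q
Operator P captures 846; Operator Q captures 30.

846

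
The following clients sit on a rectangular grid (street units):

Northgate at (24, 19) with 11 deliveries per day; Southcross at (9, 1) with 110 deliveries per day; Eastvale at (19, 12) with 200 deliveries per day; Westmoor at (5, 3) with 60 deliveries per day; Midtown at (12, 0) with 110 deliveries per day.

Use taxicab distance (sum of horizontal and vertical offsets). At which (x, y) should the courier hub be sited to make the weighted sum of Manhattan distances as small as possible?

(12, 3)

Manhattan distance separates: Σwᵢ(|x−xᵢ|+|y−yᵢ|) = Σwᵢ|x−xᵢ| + Σwᵢ|y−yᵢ|, so x and y are optimised independently as 1-D weighted medians.
Total weight W = 491; half = 245.5.
x-coordinate, sorted with cumulative weight:
  x=5 (Westmoor, w=60) cum 60
  x=9 (Southcross, w=110) cum 170
  x=12 (Midtown, w=110) cum 280  ← median
  x=19 (Eastvale, w=200) cum 480
  x=24 (Northgate, w=11) cum 491
⇒ x* = 12
y-coordinate, sorted with cumulative weight:
  y=0 (Midtown, w=110) cum 110
  y=1 (Southcross, w=110) cum 220
  y=3 (Westmoor, w=60) cum 280  ← median
  y=12 (Eastvale, w=200) cum 480
  y=19 (Northgate, w=11) cum 491
⇒ y* = 3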